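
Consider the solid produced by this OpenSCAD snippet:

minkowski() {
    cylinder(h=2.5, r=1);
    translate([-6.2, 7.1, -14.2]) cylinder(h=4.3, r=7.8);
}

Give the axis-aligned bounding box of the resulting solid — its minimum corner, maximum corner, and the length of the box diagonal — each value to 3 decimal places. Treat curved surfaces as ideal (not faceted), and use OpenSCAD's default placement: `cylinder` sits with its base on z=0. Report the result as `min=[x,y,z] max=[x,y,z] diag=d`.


min=[-15.000,-1.700,-14.200] max=[2.600,15.900,-7.400] diag=25.802

A = translate([-6.2, 7.1, -14.2]) cylinder(h=4.3, r=7.8) → bbox [-14,-0.7,-14.2] .. [1.6,14.9,-9.9]
B = cylinder(h=2.5, r=1) → bbox [-1,-1,0] .. [1,1,2.5]
lo = A.lo+B.lo = [-14-1, -0.7-1, -14.2+0] = [-15.000,-1.700,-14.200]
hi = A.hi+B.hi = [1.6+1, 14.9+1, -9.9+2.5] = [2.600,15.900,-7.400]
diag = √(17.6²+17.6²+6.8²) = √665.76 = 25.802


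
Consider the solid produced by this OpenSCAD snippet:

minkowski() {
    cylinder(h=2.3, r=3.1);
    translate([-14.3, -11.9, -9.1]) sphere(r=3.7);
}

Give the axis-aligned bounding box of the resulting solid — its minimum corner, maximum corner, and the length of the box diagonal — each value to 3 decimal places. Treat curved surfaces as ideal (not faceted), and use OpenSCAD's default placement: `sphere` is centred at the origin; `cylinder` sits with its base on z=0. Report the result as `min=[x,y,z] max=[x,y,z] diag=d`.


min=[-21.100,-18.700,-12.800] max=[-7.500,-5.100,-3.100] diag=21.541

A = translate([-14.3, -11.9, -9.1]) sphere(r=3.7) → bbox [-18,-15.6,-12.8] .. [-10.6,-8.2,-5.4]
B = cylinder(h=2.3, r=3.1) → bbox [-3.1,-3.1,0] .. [3.1,3.1,2.3]
lo = A.lo+B.lo = [-18-3.1, -15.6-3.1, -12.8+0] = [-21.100,-18.700,-12.800]
hi = A.hi+B.hi = [-10.6+3.1, -8.2+3.1, -5.4+2.3] = [-7.500,-5.100,-3.100]
diag = √(13.6²+13.6²+9.7²) = √464.01 = 21.541


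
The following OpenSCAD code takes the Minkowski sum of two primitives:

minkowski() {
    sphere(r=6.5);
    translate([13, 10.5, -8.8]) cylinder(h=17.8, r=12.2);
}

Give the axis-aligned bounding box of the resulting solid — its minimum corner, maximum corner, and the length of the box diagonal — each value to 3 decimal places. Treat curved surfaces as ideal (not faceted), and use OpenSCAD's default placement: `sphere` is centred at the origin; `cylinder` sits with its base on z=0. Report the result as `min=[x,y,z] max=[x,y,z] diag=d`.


min=[-5.700,-8.200,-15.300] max=[31.700,29.200,15.500] diag=61.206

A = translate([13, 10.5, -8.8]) cylinder(h=17.8, r=12.2) → bbox [0.8,-1.7,-8.8] .. [25.2,22.7,9]
B = sphere(r=6.5) → bbox [-6.5,-6.5,-6.5] .. [6.5,6.5,6.5]
lo = A.lo+B.lo = [0.8-6.5, -1.7-6.5, -8.8-6.5] = [-5.700,-8.200,-15.300]
hi = A.hi+B.hi = [25.2+6.5, 22.7+6.5, 9+6.5] = [31.700,29.200,15.500]
diag = √(37.4²+37.4²+30.8²) = √3746.16 = 61.206


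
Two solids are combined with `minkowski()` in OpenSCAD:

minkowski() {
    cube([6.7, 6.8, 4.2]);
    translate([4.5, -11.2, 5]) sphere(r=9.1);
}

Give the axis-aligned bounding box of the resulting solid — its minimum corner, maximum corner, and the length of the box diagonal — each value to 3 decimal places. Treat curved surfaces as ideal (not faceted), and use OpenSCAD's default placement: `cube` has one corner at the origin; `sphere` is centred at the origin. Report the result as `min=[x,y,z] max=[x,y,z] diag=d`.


A = translate([4.5, -11.2, 5]) sphere(r=9.1) → bbox [-4.6,-20.3,-4.1] .. [13.6,-2.1,14.1]
B = cube([6.7, 6.8, 4.2]) → bbox [0,0,0] .. [6.7,6.8,4.2]
lo = A.lo+B.lo = [-4.6+0, -20.3+0, -4.1+0] = [-4.600,-20.300,-4.100]
hi = A.hi+B.hi = [13.6+6.7, -2.1+6.8, 14.1+4.2] = [20.300,4.700,18.300]
diag = √(24.9²+25²+22.4²) = √1746.77 = 41.794

min=[-4.600,-20.300,-4.100] max=[20.300,4.700,18.300] diag=41.794


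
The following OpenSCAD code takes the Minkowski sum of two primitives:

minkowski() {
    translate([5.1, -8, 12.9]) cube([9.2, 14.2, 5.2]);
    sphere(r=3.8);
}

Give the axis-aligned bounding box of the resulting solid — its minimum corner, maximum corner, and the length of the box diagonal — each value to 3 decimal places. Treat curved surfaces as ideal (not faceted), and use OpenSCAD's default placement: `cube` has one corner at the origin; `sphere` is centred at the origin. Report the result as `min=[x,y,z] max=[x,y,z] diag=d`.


min=[1.300,-11.800,9.100] max=[18.100,10.000,21.900] diag=30.353

A = translate([5.1, -8, 12.9]) cube([9.2, 14.2, 5.2]) → bbox [5.1,-8,12.9] .. [14.3,6.2,18.1]
B = sphere(r=3.8) → bbox [-3.8,-3.8,-3.8] .. [3.8,3.8,3.8]
lo = A.lo+B.lo = [5.1-3.8, -8-3.8, 12.9-3.8] = [1.300,-11.800,9.100]
hi = A.hi+B.hi = [14.3+3.8, 6.2+3.8, 18.1+3.8] = [18.100,10.000,21.900]
diag = √(16.8²+21.8²+12.8²) = √921.32 = 30.353


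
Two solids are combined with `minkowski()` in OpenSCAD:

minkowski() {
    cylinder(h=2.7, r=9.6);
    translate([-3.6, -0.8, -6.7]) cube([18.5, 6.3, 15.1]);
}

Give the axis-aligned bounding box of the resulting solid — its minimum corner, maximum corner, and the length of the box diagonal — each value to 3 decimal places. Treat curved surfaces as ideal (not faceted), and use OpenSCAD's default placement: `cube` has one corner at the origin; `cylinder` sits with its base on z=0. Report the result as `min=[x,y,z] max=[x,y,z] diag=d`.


min=[-13.200,-10.400,-6.700] max=[24.500,15.100,11.100] diag=48.871

A = translate([-3.6, -0.8, -6.7]) cube([18.5, 6.3, 15.1]) → bbox [-3.6,-0.8,-6.7] .. [14.9,5.5,8.4]
B = cylinder(h=2.7, r=9.6) → bbox [-9.6,-9.6,0] .. [9.6,9.6,2.7]
lo = A.lo+B.lo = [-3.6-9.6, -0.8-9.6, -6.7+0] = [-13.200,-10.400,-6.700]
hi = A.hi+B.hi = [14.9+9.6, 5.5+9.6, 8.4+2.7] = [24.500,15.100,11.100]
diag = √(37.7²+25.5²+17.8²) = √2388.38 = 48.871


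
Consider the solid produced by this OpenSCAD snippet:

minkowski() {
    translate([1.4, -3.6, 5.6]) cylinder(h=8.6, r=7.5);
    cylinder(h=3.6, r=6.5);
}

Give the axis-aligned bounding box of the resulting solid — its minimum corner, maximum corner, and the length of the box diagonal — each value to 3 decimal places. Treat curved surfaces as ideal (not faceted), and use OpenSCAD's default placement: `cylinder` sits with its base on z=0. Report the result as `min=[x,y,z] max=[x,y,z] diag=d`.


A = translate([1.4, -3.6, 5.6]) cylinder(h=8.6, r=7.5) → bbox [-6.1,-11.1,5.6] .. [8.9,3.9,14.2]
B = cylinder(h=3.6, r=6.5) → bbox [-6.5,-6.5,0] .. [6.5,6.5,3.6]
lo = A.lo+B.lo = [-6.1-6.5, -11.1-6.5, 5.6+0] = [-12.600,-17.600,5.600]
hi = A.hi+B.hi = [8.9+6.5, 3.9+6.5, 14.2+3.6] = [15.400,10.400,17.800]
diag = √(28²+28²+12.2²) = √1716.84 = 41.435

min=[-12.600,-17.600,5.600] max=[15.400,10.400,17.800] diag=41.435


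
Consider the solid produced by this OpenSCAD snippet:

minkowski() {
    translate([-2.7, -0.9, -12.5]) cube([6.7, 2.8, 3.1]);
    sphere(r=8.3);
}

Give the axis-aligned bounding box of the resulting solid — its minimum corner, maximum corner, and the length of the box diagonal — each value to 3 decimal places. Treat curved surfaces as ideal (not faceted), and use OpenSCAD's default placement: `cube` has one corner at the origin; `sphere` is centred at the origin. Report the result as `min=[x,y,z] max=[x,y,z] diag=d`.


A = translate([-2.7, -0.9, -12.5]) cube([6.7, 2.8, 3.1]) → bbox [-2.7,-0.9,-12.5] .. [4,1.9,-9.4]
B = sphere(r=8.3) → bbox [-8.3,-8.3,-8.3] .. [8.3,8.3,8.3]
lo = A.lo+B.lo = [-2.7-8.3, -0.9-8.3, -12.5-8.3] = [-11.000,-9.200,-20.800]
hi = A.hi+B.hi = [4+8.3, 1.9+8.3, -9.4+8.3] = [12.300,10.200,-1.100]
diag = √(23.3²+19.4²+19.7²) = √1307.34 = 36.157

min=[-11.000,-9.200,-20.800] max=[12.300,10.200,-1.100] diag=36.157


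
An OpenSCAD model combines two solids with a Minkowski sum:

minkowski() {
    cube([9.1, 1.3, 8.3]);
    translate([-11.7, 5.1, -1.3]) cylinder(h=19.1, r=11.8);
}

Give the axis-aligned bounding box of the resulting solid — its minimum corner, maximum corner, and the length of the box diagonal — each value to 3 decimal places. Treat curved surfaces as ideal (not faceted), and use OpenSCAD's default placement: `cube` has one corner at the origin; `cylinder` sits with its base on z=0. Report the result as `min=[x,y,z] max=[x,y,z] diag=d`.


A = translate([-11.7, 5.1, -1.3]) cylinder(h=19.1, r=11.8) → bbox [-23.5,-6.7,-1.3] .. [0.1,16.9,17.8]
B = cube([9.1, 1.3, 8.3]) → bbox [0,0,0] .. [9.1,1.3,8.3]
lo = A.lo+B.lo = [-23.5+0, -6.7+0, -1.3+0] = [-23.500,-6.700,-1.300]
hi = A.hi+B.hi = [0.1+9.1, 16.9+1.3, 17.8+8.3] = [9.200,18.200,26.100]
diag = √(32.7²+24.9²+27.4²) = √2440.06 = 49.397

min=[-23.500,-6.700,-1.300] max=[9.200,18.200,26.100] diag=49.397


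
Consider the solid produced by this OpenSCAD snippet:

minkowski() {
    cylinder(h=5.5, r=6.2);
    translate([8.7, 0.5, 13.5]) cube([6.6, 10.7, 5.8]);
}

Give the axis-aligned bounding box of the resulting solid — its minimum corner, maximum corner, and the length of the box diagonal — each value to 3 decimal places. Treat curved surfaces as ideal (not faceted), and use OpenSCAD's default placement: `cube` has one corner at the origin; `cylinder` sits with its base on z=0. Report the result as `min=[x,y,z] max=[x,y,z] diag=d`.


A = translate([8.7, 0.5, 13.5]) cube([6.6, 10.7, 5.8]) → bbox [8.7,0.5,13.5] .. [15.3,11.2,19.3]
B = cylinder(h=5.5, r=6.2) → bbox [-6.2,-6.2,0] .. [6.2,6.2,5.5]
lo = A.lo+B.lo = [8.7-6.2, 0.5-6.2, 13.5+0] = [2.500,-5.700,13.500]
hi = A.hi+B.hi = [15.3+6.2, 11.2+6.2, 19.3+5.5] = [21.500,17.400,24.800]
diag = √(19²+23.1²+11.3²) = √1022.3 = 31.973

min=[2.500,-5.700,13.500] max=[21.500,17.400,24.800] diag=31.973


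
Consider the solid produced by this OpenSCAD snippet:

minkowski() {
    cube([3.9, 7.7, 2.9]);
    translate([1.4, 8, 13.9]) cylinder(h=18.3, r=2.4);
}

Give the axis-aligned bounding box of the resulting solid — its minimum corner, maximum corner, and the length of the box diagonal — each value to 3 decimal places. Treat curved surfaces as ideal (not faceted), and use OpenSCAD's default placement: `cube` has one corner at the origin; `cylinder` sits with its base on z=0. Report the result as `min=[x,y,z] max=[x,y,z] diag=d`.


A = translate([1.4, 8, 13.9]) cylinder(h=18.3, r=2.4) → bbox [-1,5.6,13.9] .. [3.8,10.4,32.2]
B = cube([3.9, 7.7, 2.9]) → bbox [0,0,0] .. [3.9,7.7,2.9]
lo = A.lo+B.lo = [-1+0, 5.6+0, 13.9+0] = [-1.000,5.600,13.900]
hi = A.hi+B.hi = [3.8+3.9, 10.4+7.7, 32.2+2.9] = [7.700,18.100,35.100]
diag = √(8.7²+12.5²+21.2²) = √681.38 = 26.103

min=[-1.000,5.600,13.900] max=[7.700,18.100,35.100] diag=26.103


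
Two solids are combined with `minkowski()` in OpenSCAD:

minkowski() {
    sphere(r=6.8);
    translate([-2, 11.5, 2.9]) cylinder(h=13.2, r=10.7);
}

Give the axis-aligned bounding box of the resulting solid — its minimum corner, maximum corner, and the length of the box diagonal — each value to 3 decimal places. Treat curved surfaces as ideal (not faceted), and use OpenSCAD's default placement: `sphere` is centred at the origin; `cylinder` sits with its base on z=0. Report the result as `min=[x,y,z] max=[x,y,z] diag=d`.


min=[-19.500,-6.000,-3.900] max=[15.500,29.000,22.900] diag=56.287

A = translate([-2, 11.5, 2.9]) cylinder(h=13.2, r=10.7) → bbox [-12.7,0.8,2.9] .. [8.7,22.2,16.1]
B = sphere(r=6.8) → bbox [-6.8,-6.8,-6.8] .. [6.8,6.8,6.8]
lo = A.lo+B.lo = [-12.7-6.8, 0.8-6.8, 2.9-6.8] = [-19.500,-6.000,-3.900]
hi = A.hi+B.hi = [8.7+6.8, 22.2+6.8, 16.1+6.8] = [15.500,29.000,22.900]
diag = √(35²+35²+26.8²) = √3168.24 = 56.287


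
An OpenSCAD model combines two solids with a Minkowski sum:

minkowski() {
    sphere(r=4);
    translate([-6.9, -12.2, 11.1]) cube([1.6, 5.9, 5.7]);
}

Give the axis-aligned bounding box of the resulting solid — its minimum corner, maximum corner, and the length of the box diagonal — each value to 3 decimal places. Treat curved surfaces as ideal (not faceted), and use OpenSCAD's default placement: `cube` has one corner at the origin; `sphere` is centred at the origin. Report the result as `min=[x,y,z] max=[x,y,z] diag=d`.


A = translate([-6.9, -12.2, 11.1]) cube([1.6, 5.9, 5.7]) → bbox [-6.9,-12.2,11.1] .. [-5.3,-6.3,16.8]
B = sphere(r=4) → bbox [-4,-4,-4] .. [4,4,4]
lo = A.lo+B.lo = [-6.9-4, -12.2-4, 11.1-4] = [-10.900,-16.200,7.100]
hi = A.hi+B.hi = [-5.3+4, -6.3+4, 16.8+4] = [-1.300,-2.300,20.800]
diag = √(9.6²+13.9²+13.7²) = √473.06 = 21.750

min=[-10.900,-16.200,7.100] max=[-1.300,-2.300,20.800] diag=21.750


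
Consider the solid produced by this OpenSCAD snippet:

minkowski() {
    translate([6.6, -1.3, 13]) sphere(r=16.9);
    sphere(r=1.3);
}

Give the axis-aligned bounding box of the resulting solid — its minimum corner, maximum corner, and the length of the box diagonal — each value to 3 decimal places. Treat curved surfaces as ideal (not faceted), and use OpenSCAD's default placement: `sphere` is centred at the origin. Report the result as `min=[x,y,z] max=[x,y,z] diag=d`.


min=[-11.600,-19.500,-5.200] max=[24.800,16.900,31.200] diag=63.047

A = translate([6.6, -1.3, 13]) sphere(r=16.9) → bbox [-10.3,-18.2,-3.9] .. [23.5,15.6,29.9]
B = sphere(r=1.3) → bbox [-1.3,-1.3,-1.3] .. [1.3,1.3,1.3]
lo = A.lo+B.lo = [-10.3-1.3, -18.2-1.3, -3.9-1.3] = [-11.600,-19.500,-5.200]
hi = A.hi+B.hi = [23.5+1.3, 15.6+1.3, 29.9+1.3] = [24.800,16.900,31.200]
diag = √(36.4²+36.4²+36.4²) = √3974.88 = 63.047


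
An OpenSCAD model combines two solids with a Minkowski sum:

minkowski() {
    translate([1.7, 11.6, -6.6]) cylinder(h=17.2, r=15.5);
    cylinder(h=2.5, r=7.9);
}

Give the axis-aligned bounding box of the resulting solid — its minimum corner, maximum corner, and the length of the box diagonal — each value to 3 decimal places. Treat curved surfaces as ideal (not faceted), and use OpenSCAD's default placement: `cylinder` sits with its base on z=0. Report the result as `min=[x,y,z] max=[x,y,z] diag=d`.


A = translate([1.7, 11.6, -6.6]) cylinder(h=17.2, r=15.5) → bbox [-13.8,-3.9,-6.6] .. [17.2,27.1,10.6]
B = cylinder(h=2.5, r=7.9) → bbox [-7.9,-7.9,0] .. [7.9,7.9,2.5]
lo = A.lo+B.lo = [-13.8-7.9, -3.9-7.9, -6.6+0] = [-21.700,-11.800,-6.600]
hi = A.hi+B.hi = [17.2+7.9, 27.1+7.9, 10.6+2.5] = [25.100,35.000,13.100]
diag = √(46.8²+46.8²+19.7²) = √4768.57 = 69.055

min=[-21.700,-11.800,-6.600] max=[25.100,35.000,13.100] diag=69.055


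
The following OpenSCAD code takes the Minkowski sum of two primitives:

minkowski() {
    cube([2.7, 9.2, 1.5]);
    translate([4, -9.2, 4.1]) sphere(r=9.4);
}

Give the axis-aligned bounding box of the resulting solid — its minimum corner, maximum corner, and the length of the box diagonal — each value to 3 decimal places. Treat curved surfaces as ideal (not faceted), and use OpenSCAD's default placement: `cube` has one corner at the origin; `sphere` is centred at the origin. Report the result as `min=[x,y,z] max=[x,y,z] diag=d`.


min=[-5.400,-18.600,-5.300] max=[16.100,9.400,15.000] diag=40.723

A = translate([4, -9.2, 4.1]) sphere(r=9.4) → bbox [-5.4,-18.6,-5.3] .. [13.4,0.2,13.5]
B = cube([2.7, 9.2, 1.5]) → bbox [0,0,0] .. [2.7,9.2,1.5]
lo = A.lo+B.lo = [-5.4+0, -18.6+0, -5.3+0] = [-5.400,-18.600,-5.300]
hi = A.hi+B.hi = [13.4+2.7, 0.2+9.2, 13.5+1.5] = [16.100,9.400,15.000]
diag = √(21.5²+28²+20.3²) = √1658.34 = 40.723


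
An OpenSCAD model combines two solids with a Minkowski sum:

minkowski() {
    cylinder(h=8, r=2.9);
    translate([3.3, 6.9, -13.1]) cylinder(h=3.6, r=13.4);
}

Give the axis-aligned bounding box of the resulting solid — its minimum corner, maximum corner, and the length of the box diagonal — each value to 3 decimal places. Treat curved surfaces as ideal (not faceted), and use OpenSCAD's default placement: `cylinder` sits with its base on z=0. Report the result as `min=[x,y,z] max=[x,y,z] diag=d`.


A = translate([3.3, 6.9, -13.1]) cylinder(h=3.6, r=13.4) → bbox [-10.1,-6.5,-13.1] .. [16.7,20.3,-9.5]
B = cylinder(h=8, r=2.9) → bbox [-2.9,-2.9,0] .. [2.9,2.9,8]
lo = A.lo+B.lo = [-10.1-2.9, -6.5-2.9, -13.1+0] = [-13.000,-9.400,-13.100]
hi = A.hi+B.hi = [16.7+2.9, 20.3+2.9, -9.5+8] = [19.600,23.200,-1.500]
diag = √(32.6²+32.6²+11.6²) = √2260.08 = 47.540

min=[-13.000,-9.400,-13.100] max=[19.600,23.200,-1.500] diag=47.540


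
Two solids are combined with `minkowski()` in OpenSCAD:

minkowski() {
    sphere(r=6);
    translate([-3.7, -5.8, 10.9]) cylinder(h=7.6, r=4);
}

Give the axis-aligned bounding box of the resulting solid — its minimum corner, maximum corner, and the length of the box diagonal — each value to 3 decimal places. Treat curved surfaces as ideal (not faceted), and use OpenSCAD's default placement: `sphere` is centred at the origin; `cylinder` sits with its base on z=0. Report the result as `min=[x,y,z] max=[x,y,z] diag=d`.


A = translate([-3.7, -5.8, 10.9]) cylinder(h=7.6, r=4) → bbox [-7.7,-9.8,10.9] .. [0.3,-1.8,18.5]
B = sphere(r=6) → bbox [-6,-6,-6] .. [6,6,6]
lo = A.lo+B.lo = [-7.7-6, -9.8-6, 10.9-6] = [-13.700,-15.800,4.900]
hi = A.hi+B.hi = [0.3+6, -1.8+6, 18.5+6] = [6.300,4.200,24.500]
diag = √(20²+20²+19.6²) = √1184.16 = 34.412

min=[-13.700,-15.800,4.900] max=[6.300,4.200,24.500] diag=34.412


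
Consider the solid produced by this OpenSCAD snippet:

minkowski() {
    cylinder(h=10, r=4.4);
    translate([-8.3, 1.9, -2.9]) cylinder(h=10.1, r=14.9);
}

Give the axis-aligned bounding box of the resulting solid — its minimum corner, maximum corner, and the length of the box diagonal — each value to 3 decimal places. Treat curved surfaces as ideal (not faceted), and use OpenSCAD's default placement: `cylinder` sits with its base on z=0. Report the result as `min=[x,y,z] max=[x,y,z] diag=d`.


A = translate([-8.3, 1.9, -2.9]) cylinder(h=10.1, r=14.9) → bbox [-23.2,-13,-2.9] .. [6.6,16.8,7.2]
B = cylinder(h=10, r=4.4) → bbox [-4.4,-4.4,0] .. [4.4,4.4,10]
lo = A.lo+B.lo = [-23.2-4.4, -13-4.4, -2.9+0] = [-27.600,-17.400,-2.900]
hi = A.hi+B.hi = [6.6+4.4, 16.8+4.4, 7.2+10] = [11.000,21.200,17.200]
diag = √(38.6²+38.6²+20.1²) = √3383.93 = 58.172

min=[-27.600,-17.400,-2.900] max=[11.000,21.200,17.200] diag=58.172


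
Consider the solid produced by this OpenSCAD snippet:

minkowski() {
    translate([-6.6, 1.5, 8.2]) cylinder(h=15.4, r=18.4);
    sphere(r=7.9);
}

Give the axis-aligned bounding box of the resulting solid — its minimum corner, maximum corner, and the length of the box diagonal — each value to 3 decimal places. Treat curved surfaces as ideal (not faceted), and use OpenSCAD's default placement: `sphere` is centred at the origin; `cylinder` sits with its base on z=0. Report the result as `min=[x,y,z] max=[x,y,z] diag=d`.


A = translate([-6.6, 1.5, 8.2]) cylinder(h=15.4, r=18.4) → bbox [-25,-16.9,8.2] .. [11.8,19.9,23.6]
B = sphere(r=7.9) → bbox [-7.9,-7.9,-7.9] .. [7.9,7.9,7.9]
lo = A.lo+B.lo = [-25-7.9, -16.9-7.9, 8.2-7.9] = [-32.900,-24.800,0.300]
hi = A.hi+B.hi = [11.8+7.9, 19.9+7.9, 23.6+7.9] = [19.700,27.800,31.500]
diag = √(52.6²+52.6²+31.2²) = √6506.96 = 80.666

min=[-32.900,-24.800,0.300] max=[19.700,27.800,31.500] diag=80.666


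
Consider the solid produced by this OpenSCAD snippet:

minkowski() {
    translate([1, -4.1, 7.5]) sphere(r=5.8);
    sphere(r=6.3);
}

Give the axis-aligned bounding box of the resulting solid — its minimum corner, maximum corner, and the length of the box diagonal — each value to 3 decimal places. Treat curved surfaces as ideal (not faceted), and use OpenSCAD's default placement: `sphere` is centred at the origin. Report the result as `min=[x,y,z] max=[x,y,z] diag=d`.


A = translate([1, -4.1, 7.5]) sphere(r=5.8) → bbox [-4.8,-9.9,1.7] .. [6.8,1.7,13.3]
B = sphere(r=6.3) → bbox [-6.3,-6.3,-6.3] .. [6.3,6.3,6.3]
lo = A.lo+B.lo = [-4.8-6.3, -9.9-6.3, 1.7-6.3] = [-11.100,-16.200,-4.600]
hi = A.hi+B.hi = [6.8+6.3, 1.7+6.3, 13.3+6.3] = [13.100,8.000,19.600]
diag = √(24.2²+24.2²+24.2²) = √1756.92 = 41.916

min=[-11.100,-16.200,-4.600] max=[13.100,8.000,19.600] diag=41.916


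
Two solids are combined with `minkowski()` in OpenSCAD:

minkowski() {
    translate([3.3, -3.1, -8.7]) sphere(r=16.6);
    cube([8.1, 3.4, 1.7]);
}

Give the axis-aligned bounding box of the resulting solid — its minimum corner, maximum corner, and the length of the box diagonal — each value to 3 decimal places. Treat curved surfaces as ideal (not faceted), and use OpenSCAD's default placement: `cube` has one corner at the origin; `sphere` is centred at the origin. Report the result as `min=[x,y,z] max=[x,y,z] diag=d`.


A = translate([3.3, -3.1, -8.7]) sphere(r=16.6) → bbox [-13.3,-19.7,-25.3] .. [19.9,13.5,7.9]
B = cube([8.1, 3.4, 1.7]) → bbox [0,0,0] .. [8.1,3.4,1.7]
lo = A.lo+B.lo = [-13.3+0, -19.7+0, -25.3+0] = [-13.300,-19.700,-25.300]
hi = A.hi+B.hi = [19.9+8.1, 13.5+3.4, 7.9+1.7] = [28.000,16.900,9.600]
diag = √(41.3²+36.6²+34.9²) = √4263.26 = 65.294

min=[-13.300,-19.700,-25.300] max=[28.000,16.900,9.600] diag=65.294


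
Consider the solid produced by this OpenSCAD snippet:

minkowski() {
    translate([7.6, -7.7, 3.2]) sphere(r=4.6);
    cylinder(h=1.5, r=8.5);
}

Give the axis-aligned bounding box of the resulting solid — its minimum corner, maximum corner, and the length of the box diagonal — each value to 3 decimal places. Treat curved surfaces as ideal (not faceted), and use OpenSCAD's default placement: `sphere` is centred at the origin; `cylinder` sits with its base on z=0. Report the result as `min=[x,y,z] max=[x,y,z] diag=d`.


min=[-5.500,-20.800,-1.400] max=[20.700,5.400,9.300] diag=38.566

A = translate([7.6, -7.7, 3.2]) sphere(r=4.6) → bbox [3,-12.3,-1.4] .. [12.2,-3.1,7.8]
B = cylinder(h=1.5, r=8.5) → bbox [-8.5,-8.5,0] .. [8.5,8.5,1.5]
lo = A.lo+B.lo = [3-8.5, -12.3-8.5, -1.4+0] = [-5.500,-20.800,-1.400]
hi = A.hi+B.hi = [12.2+8.5, -3.1+8.5, 7.8+1.5] = [20.700,5.400,9.300]
diag = √(26.2²+26.2²+10.7²) = √1487.37 = 38.566


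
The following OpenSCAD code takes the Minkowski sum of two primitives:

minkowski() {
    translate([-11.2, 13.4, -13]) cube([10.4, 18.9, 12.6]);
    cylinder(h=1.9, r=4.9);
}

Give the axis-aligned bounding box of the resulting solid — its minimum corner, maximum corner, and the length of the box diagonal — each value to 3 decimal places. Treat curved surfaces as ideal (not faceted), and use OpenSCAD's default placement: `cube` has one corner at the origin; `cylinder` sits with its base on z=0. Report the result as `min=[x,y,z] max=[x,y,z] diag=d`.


A = translate([-11.2, 13.4, -13]) cube([10.4, 18.9, 12.6]) → bbox [-11.2,13.4,-13] .. [-0.8,32.3,-0.4]
B = cylinder(h=1.9, r=4.9) → bbox [-4.9,-4.9,0] .. [4.9,4.9,1.9]
lo = A.lo+B.lo = [-11.2-4.9, 13.4-4.9, -13+0] = [-16.100,8.500,-13.000]
hi = A.hi+B.hi = [-0.8+4.9, 32.3+4.9, -0.4+1.9] = [4.100,37.200,1.500]
diag = √(20.2²+28.7²+14.5²) = √1441.98 = 37.973

min=[-16.100,8.500,-13.000] max=[4.100,37.200,1.500] diag=37.973


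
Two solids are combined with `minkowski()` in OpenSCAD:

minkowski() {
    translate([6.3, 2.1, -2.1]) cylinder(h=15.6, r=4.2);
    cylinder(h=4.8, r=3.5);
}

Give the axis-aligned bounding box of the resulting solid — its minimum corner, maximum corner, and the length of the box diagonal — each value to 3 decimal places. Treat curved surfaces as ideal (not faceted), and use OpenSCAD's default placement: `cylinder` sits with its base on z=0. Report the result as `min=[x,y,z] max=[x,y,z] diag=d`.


A = translate([6.3, 2.1, -2.1]) cylinder(h=15.6, r=4.2) → bbox [2.1,-2.1,-2.1] .. [10.5,6.3,13.5]
B = cylinder(h=4.8, r=3.5) → bbox [-3.5,-3.5,0] .. [3.5,3.5,4.8]
lo = A.lo+B.lo = [2.1-3.5, -2.1-3.5, -2.1+0] = [-1.400,-5.600,-2.100]
hi = A.hi+B.hi = [10.5+3.5, 6.3+3.5, 13.5+4.8] = [14.000,9.800,18.300]
diag = √(15.4²+15.4²+20.4²) = √890.48 = 29.841

min=[-1.400,-5.600,-2.100] max=[14.000,9.800,18.300] diag=29.841


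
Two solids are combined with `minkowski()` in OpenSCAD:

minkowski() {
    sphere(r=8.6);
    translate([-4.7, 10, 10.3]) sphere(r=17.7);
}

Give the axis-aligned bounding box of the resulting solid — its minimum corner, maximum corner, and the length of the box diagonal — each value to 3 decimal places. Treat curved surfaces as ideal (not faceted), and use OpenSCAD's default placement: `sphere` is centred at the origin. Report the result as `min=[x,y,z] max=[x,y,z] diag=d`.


min=[-31.000,-16.300,-16.000] max=[21.600,36.300,36.600] diag=91.106

A = translate([-4.7, 10, 10.3]) sphere(r=17.7) → bbox [-22.4,-7.7,-7.4] .. [13,27.7,28]
B = sphere(r=8.6) → bbox [-8.6,-8.6,-8.6] .. [8.6,8.6,8.6]
lo = A.lo+B.lo = [-22.4-8.6, -7.7-8.6, -7.4-8.6] = [-31.000,-16.300,-16.000]
hi = A.hi+B.hi = [13+8.6, 27.7+8.6, 28+8.6] = [21.600,36.300,36.600]
diag = √(52.6²+52.6²+52.6²) = √8300.28 = 91.106


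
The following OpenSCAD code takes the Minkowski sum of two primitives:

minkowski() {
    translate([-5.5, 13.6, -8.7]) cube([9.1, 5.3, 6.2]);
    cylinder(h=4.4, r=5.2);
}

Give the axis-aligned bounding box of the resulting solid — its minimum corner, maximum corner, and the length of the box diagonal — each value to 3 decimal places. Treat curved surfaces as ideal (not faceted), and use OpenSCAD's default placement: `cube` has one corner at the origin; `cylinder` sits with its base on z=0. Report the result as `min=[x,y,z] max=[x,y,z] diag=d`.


min=[-10.700,8.400,-8.700] max=[8.800,24.100,1.900] diag=27.186

A = translate([-5.5, 13.6, -8.7]) cube([9.1, 5.3, 6.2]) → bbox [-5.5,13.6,-8.7] .. [3.6,18.9,-2.5]
B = cylinder(h=4.4, r=5.2) → bbox [-5.2,-5.2,0] .. [5.2,5.2,4.4]
lo = A.lo+B.lo = [-5.5-5.2, 13.6-5.2, -8.7+0] = [-10.700,8.400,-8.700]
hi = A.hi+B.hi = [3.6+5.2, 18.9+5.2, -2.5+4.4] = [8.800,24.100,1.900]
diag = √(19.5²+15.7²+10.6²) = √739.1 = 27.186


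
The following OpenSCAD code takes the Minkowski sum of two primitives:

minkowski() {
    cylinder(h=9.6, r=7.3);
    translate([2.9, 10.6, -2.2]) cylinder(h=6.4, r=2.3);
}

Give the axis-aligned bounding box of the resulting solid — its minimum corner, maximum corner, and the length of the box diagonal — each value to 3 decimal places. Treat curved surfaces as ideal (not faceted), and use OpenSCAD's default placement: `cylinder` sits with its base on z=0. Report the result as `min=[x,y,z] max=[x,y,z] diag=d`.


A = translate([2.9, 10.6, -2.2]) cylinder(h=6.4, r=2.3) → bbox [0.6,8.3,-2.2] .. [5.2,12.9,4.2]
B = cylinder(h=9.6, r=7.3) → bbox [-7.3,-7.3,0] .. [7.3,7.3,9.6]
lo = A.lo+B.lo = [0.6-7.3, 8.3-7.3, -2.2+0] = [-6.700,1.000,-2.200]
hi = A.hi+B.hi = [5.2+7.3, 12.9+7.3, 4.2+9.6] = [12.500,20.200,13.800]
diag = √(19.2²+19.2²+16²) = √993.28 = 31.516

min=[-6.700,1.000,-2.200] max=[12.500,20.200,13.800] diag=31.516


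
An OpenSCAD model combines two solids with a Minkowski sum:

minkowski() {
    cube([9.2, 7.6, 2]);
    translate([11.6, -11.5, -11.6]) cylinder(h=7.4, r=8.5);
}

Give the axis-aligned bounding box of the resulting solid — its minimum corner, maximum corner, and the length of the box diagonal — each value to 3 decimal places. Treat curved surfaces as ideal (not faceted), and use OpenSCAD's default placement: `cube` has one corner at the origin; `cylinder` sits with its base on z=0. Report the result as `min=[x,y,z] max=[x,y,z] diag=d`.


A = translate([11.6, -11.5, -11.6]) cylinder(h=7.4, r=8.5) → bbox [3.1,-20,-11.6] .. [20.1,-3,-4.2]
B = cube([9.2, 7.6, 2]) → bbox [0,0,0] .. [9.2,7.6,2]
lo = A.lo+B.lo = [3.1+0, -20+0, -11.6+0] = [3.100,-20.000,-11.600]
hi = A.hi+B.hi = [20.1+9.2, -3+7.6, -4.2+2] = [29.300,4.600,-2.200]
diag = √(26.2²+24.6²+9.4²) = √1379.96 = 37.148

min=[3.100,-20.000,-11.600] max=[29.300,4.600,-2.200] diag=37.148


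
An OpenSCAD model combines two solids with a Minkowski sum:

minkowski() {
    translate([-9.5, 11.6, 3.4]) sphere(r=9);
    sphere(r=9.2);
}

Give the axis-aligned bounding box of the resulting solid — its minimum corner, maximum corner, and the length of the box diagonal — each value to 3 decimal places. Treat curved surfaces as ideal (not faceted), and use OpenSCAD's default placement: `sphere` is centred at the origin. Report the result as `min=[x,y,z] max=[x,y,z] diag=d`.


min=[-27.700,-6.600,-14.800] max=[8.700,29.800,21.600] diag=63.047

A = translate([-9.5, 11.6, 3.4]) sphere(r=9) → bbox [-18.5,2.6,-5.6] .. [-0.5,20.6,12.4]
B = sphere(r=9.2) → bbox [-9.2,-9.2,-9.2] .. [9.2,9.2,9.2]
lo = A.lo+B.lo = [-18.5-9.2, 2.6-9.2, -5.6-9.2] = [-27.700,-6.600,-14.800]
hi = A.hi+B.hi = [-0.5+9.2, 20.6+9.2, 12.4+9.2] = [8.700,29.800,21.600]
diag = √(36.4²+36.4²+36.4²) = √3974.88 = 63.047


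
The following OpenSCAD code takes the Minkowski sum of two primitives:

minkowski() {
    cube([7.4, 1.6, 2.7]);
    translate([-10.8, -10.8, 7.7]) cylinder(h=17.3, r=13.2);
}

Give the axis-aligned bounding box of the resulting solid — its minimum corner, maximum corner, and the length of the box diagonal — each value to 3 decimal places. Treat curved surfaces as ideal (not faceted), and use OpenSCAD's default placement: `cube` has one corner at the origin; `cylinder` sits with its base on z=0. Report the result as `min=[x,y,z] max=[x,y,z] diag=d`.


min=[-24.000,-24.000,7.700] max=[9.800,4.000,27.700] diag=48.233

A = translate([-10.8, -10.8, 7.7]) cylinder(h=17.3, r=13.2) → bbox [-24,-24,7.7] .. [2.4,2.4,25]
B = cube([7.4, 1.6, 2.7]) → bbox [0,0,0] .. [7.4,1.6,2.7]
lo = A.lo+B.lo = [-24+0, -24+0, 7.7+0] = [-24.000,-24.000,7.700]
hi = A.hi+B.hi = [2.4+7.4, 2.4+1.6, 25+2.7] = [9.800,4.000,27.700]
diag = √(33.8²+28²+20²) = √2326.44 = 48.233


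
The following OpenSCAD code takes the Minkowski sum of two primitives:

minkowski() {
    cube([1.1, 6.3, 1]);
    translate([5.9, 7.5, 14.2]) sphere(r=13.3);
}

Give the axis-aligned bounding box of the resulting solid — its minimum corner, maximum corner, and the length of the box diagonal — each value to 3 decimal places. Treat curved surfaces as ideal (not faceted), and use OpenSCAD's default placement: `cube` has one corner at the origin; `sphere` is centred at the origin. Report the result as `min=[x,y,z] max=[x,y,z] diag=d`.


min=[-7.400,-5.800,0.900] max=[20.300,27.100,28.500] diag=51.102

A = translate([5.9, 7.5, 14.2]) sphere(r=13.3) → bbox [-7.4,-5.8,0.9] .. [19.2,20.8,27.5]
B = cube([1.1, 6.3, 1]) → bbox [0,0,0] .. [1.1,6.3,1]
lo = A.lo+B.lo = [-7.4+0, -5.8+0, 0.9+0] = [-7.400,-5.800,0.900]
hi = A.hi+B.hi = [19.2+1.1, 20.8+6.3, 27.5+1] = [20.300,27.100,28.500]
diag = √(27.7²+32.9²+27.6²) = √2611.46 = 51.102


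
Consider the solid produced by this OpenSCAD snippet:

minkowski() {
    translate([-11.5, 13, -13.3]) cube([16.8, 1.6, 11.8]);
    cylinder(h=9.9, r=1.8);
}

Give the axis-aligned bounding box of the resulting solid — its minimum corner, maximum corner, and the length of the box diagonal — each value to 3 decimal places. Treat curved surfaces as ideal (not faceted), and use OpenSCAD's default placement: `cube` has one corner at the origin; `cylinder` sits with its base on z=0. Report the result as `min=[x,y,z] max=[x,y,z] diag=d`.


A = translate([-11.5, 13, -13.3]) cube([16.8, 1.6, 11.8]) → bbox [-11.5,13,-13.3] .. [5.3,14.6,-1.5]
B = cylinder(h=9.9, r=1.8) → bbox [-1.8,-1.8,0] .. [1.8,1.8,9.9]
lo = A.lo+B.lo = [-11.5-1.8, 13-1.8, -13.3+0] = [-13.300,11.200,-13.300]
hi = A.hi+B.hi = [5.3+1.8, 14.6+1.8, -1.5+9.9] = [7.100,16.400,8.400]
diag = √(20.4²+5.2²+21.7²) = √914.09 = 30.234

min=[-13.300,11.200,-13.300] max=[7.100,16.400,8.400] diag=30.234


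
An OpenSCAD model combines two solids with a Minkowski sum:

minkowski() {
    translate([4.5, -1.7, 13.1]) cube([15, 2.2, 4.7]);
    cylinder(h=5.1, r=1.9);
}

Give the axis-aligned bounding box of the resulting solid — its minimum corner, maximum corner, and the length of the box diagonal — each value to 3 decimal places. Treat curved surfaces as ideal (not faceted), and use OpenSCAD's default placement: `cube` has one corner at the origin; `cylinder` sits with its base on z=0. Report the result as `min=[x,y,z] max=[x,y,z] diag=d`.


min=[2.600,-3.600,13.100] max=[21.400,2.400,22.900] diag=22.034

A = translate([4.5, -1.7, 13.1]) cube([15, 2.2, 4.7]) → bbox [4.5,-1.7,13.1] .. [19.5,0.5,17.8]
B = cylinder(h=5.1, r=1.9) → bbox [-1.9,-1.9,0] .. [1.9,1.9,5.1]
lo = A.lo+B.lo = [4.5-1.9, -1.7-1.9, 13.1+0] = [2.600,-3.600,13.100]
hi = A.hi+B.hi = [19.5+1.9, 0.5+1.9, 17.8+5.1] = [21.400,2.400,22.900]
diag = √(18.8²+6²+9.8²) = √485.48 = 22.034


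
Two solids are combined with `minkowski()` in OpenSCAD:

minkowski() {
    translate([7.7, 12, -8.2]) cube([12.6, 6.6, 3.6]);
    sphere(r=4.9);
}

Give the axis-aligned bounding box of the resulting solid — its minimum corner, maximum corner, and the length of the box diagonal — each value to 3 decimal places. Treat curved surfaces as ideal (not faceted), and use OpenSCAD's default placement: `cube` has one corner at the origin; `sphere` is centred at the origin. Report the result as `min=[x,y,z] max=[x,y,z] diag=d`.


min=[2.800,7.100,-13.100] max=[25.200,23.500,0.300] diag=30.827

A = translate([7.7, 12, -8.2]) cube([12.6, 6.6, 3.6]) → bbox [7.7,12,-8.2] .. [20.3,18.6,-4.6]
B = sphere(r=4.9) → bbox [-4.9,-4.9,-4.9] .. [4.9,4.9,4.9]
lo = A.lo+B.lo = [7.7-4.9, 12-4.9, -8.2-4.9] = [2.800,7.100,-13.100]
hi = A.hi+B.hi = [20.3+4.9, 18.6+4.9, -4.6+4.9] = [25.200,23.500,0.300]
diag = √(22.4²+16.4²+13.4²) = √950.28 = 30.827


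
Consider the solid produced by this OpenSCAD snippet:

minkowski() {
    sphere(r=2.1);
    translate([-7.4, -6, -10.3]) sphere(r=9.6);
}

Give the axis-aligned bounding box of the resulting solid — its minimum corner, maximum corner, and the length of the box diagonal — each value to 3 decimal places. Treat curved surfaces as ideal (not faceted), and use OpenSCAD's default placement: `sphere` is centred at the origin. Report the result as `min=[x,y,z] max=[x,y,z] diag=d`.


min=[-19.100,-17.700,-22.000] max=[4.300,5.700,1.400] diag=40.530

A = translate([-7.4, -6, -10.3]) sphere(r=9.6) → bbox [-17,-15.6,-19.9] .. [2.2,3.6,-0.7]
B = sphere(r=2.1) → bbox [-2.1,-2.1,-2.1] .. [2.1,2.1,2.1]
lo = A.lo+B.lo = [-17-2.1, -15.6-2.1, -19.9-2.1] = [-19.100,-17.700,-22.000]
hi = A.hi+B.hi = [2.2+2.1, 3.6+2.1, -0.7+2.1] = [4.300,5.700,1.400]
diag = √(23.4²+23.4²+23.4²) = √1642.68 = 40.530


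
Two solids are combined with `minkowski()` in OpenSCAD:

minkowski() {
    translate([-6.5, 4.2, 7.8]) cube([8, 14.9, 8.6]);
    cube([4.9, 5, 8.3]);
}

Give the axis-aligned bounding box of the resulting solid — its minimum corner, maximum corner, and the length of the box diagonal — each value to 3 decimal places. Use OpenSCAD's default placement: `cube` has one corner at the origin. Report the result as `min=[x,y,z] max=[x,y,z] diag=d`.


min=[-6.500,4.200,7.800] max=[6.400,24.100,24.700] diag=29.121

A = translate([-6.5, 4.2, 7.8]) cube([8, 14.9, 8.6]) → bbox [-6.5,4.2,7.8] .. [1.5,19.1,16.4]
B = cube([4.9, 5, 8.3]) → bbox [0,0,0] .. [4.9,5,8.3]
lo = A.lo+B.lo = [-6.5+0, 4.2+0, 7.8+0] = [-6.500,4.200,7.800]
hi = A.hi+B.hi = [1.5+4.9, 19.1+5, 16.4+8.3] = [6.400,24.100,24.700]
diag = √(12.9²+19.9²+16.9²) = √848.03 = 29.121


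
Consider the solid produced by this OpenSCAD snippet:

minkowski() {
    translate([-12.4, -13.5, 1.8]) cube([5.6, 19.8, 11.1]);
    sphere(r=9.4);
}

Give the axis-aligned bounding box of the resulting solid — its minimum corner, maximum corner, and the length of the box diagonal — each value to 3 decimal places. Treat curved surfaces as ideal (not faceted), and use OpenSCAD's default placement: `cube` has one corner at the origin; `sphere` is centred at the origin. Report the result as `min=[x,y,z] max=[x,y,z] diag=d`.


A = translate([-12.4, -13.5, 1.8]) cube([5.6, 19.8, 11.1]) → bbox [-12.4,-13.5,1.8] .. [-6.8,6.3,12.9]
B = sphere(r=9.4) → bbox [-9.4,-9.4,-9.4] .. [9.4,9.4,9.4]
lo = A.lo+B.lo = [-12.4-9.4, -13.5-9.4, 1.8-9.4] = [-21.800,-22.900,-7.600]
hi = A.hi+B.hi = [-6.8+9.4, 6.3+9.4, 12.9+9.4] = [2.600,15.700,22.300]
diag = √(24.4²+38.6²+29.9²) = √2979.33 = 54.583

min=[-21.800,-22.900,-7.600] max=[2.600,15.700,22.300] diag=54.583


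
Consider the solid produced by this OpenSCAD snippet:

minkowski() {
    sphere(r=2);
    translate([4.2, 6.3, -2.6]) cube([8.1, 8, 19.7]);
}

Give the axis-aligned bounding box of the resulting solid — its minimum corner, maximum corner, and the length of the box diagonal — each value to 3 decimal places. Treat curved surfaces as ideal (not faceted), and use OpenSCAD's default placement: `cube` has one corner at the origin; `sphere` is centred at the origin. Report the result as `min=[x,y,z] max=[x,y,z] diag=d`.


min=[2.200,4.300,-4.600] max=[14.300,16.300,19.100] diag=29.191

A = translate([4.2, 6.3, -2.6]) cube([8.1, 8, 19.7]) → bbox [4.2,6.3,-2.6] .. [12.3,14.3,17.1]
B = sphere(r=2) → bbox [-2,-2,-2] .. [2,2,2]
lo = A.lo+B.lo = [4.2-2, 6.3-2, -2.6-2] = [2.200,4.300,-4.600]
hi = A.hi+B.hi = [12.3+2, 14.3+2, 17.1+2] = [14.300,16.300,19.100]
diag = √(12.1²+12²+23.7²) = √852.1 = 29.191


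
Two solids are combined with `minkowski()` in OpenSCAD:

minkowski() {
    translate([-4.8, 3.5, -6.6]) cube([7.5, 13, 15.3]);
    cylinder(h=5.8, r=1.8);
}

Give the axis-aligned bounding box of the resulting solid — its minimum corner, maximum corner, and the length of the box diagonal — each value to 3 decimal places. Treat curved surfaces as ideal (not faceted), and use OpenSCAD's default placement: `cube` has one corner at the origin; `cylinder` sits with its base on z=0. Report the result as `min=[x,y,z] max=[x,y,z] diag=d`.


min=[-6.600,1.700,-6.600] max=[4.500,18.300,14.500] diag=29.051

A = translate([-4.8, 3.5, -6.6]) cube([7.5, 13, 15.3]) → bbox [-4.8,3.5,-6.6] .. [2.7,16.5,8.7]
B = cylinder(h=5.8, r=1.8) → bbox [-1.8,-1.8,0] .. [1.8,1.8,5.8]
lo = A.lo+B.lo = [-4.8-1.8, 3.5-1.8, -6.6+0] = [-6.600,1.700,-6.600]
hi = A.hi+B.hi = [2.7+1.8, 16.5+1.8, 8.7+5.8] = [4.500,18.300,14.500]
diag = √(11.1²+16.6²+21.1²) = √843.98 = 29.051


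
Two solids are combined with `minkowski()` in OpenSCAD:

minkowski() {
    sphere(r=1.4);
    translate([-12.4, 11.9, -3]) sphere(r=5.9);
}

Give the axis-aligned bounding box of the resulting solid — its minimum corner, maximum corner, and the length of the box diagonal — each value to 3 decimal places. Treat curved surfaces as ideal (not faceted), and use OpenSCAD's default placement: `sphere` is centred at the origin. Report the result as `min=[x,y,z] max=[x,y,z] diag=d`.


min=[-19.700,4.600,-10.300] max=[-5.100,19.200,4.300] diag=25.288

A = translate([-12.4, 11.9, -3]) sphere(r=5.9) → bbox [-18.3,6,-8.9] .. [-6.5,17.8,2.9]
B = sphere(r=1.4) → bbox [-1.4,-1.4,-1.4] .. [1.4,1.4,1.4]
lo = A.lo+B.lo = [-18.3-1.4, 6-1.4, -8.9-1.4] = [-19.700,4.600,-10.300]
hi = A.hi+B.hi = [-6.5+1.4, 17.8+1.4, 2.9+1.4] = [-5.100,19.200,4.300]
diag = √(14.6²+14.6²+14.6²) = √639.48 = 25.288


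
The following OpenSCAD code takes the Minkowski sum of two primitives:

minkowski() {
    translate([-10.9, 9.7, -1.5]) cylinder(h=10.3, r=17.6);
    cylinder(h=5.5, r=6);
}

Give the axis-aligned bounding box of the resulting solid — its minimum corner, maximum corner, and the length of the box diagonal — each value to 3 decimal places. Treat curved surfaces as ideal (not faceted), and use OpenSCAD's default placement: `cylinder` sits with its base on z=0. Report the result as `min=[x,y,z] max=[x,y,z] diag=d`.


min=[-34.500,-13.900,-1.500] max=[12.700,33.300,14.300] diag=68.595

A = translate([-10.9, 9.7, -1.5]) cylinder(h=10.3, r=17.6) → bbox [-28.5,-7.9,-1.5] .. [6.7,27.3,8.8]
B = cylinder(h=5.5, r=6) → bbox [-6,-6,0] .. [6,6,5.5]
lo = A.lo+B.lo = [-28.5-6, -7.9-6, -1.5+0] = [-34.500,-13.900,-1.500]
hi = A.hi+B.hi = [6.7+6, 27.3+6, 8.8+5.5] = [12.700,33.300,14.300]
diag = √(47.2²+47.2²+15.8²) = √4705.32 = 68.595


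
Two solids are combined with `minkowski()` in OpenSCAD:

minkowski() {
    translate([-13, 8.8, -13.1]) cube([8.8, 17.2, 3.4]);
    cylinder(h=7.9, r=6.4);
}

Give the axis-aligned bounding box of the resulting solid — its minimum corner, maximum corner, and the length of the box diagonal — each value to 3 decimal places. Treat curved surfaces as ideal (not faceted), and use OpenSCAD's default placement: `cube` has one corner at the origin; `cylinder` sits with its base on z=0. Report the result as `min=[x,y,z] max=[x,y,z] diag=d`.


min=[-19.400,2.400,-13.100] max=[2.200,32.400,-1.800] diag=38.656

A = translate([-13, 8.8, -13.1]) cube([8.8, 17.2, 3.4]) → bbox [-13,8.8,-13.1] .. [-4.2,26,-9.7]
B = cylinder(h=7.9, r=6.4) → bbox [-6.4,-6.4,0] .. [6.4,6.4,7.9]
lo = A.lo+B.lo = [-13-6.4, 8.8-6.4, -13.1+0] = [-19.400,2.400,-13.100]
hi = A.hi+B.hi = [-4.2+6.4, 26+6.4, -9.7+7.9] = [2.200,32.400,-1.800]
diag = √(21.6²+30²+11.3²) = √1494.25 = 38.656
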